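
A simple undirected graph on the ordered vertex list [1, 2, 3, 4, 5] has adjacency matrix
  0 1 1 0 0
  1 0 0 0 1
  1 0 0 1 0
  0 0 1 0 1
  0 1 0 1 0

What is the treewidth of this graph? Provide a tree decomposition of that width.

Treewidth 2.
One optimal decomposition is:
Bags: B1 = {1, 3, 4}  B2 = {1, 4, 5}  B3 = {1, 2, 5}
Tree: B1–B2, B2–B3

Every bag has size at most 3, so the width is 3 − 1 = 2 and tw(G) ≤ 2. For the lower bound, G contains the cycle 1–3–4–5–2–1, so G is not a forest; only forests have treewidth ≤ 1, hence tw(G) ≥ 2. Therefore the treewidth is 2.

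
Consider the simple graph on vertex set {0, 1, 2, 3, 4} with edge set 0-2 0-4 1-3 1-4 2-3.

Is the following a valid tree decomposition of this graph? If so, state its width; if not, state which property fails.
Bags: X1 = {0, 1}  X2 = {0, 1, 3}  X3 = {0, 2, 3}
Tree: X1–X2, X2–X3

No — vertex 4 appears in no bag.

A tree decomposition must satisfy three properties: every vertex lies in some bag; for every edge, both endpoints lie together in some bag; and for every vertex, the bags containing it form a connected subtree. Here vertex 4 appears in no bag, so the decomposition is invalid.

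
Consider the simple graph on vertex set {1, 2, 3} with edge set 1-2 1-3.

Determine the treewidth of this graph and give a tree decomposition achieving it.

Treewidth 1.
One optimal decomposition is:
Bags: B1 = {1, 3}  B2 = {1, 2}
Tree: B1–B2

Every bag has size at most 2, so the width is 2 − 1 = 1 and tw(G) ≤ 1. Since G has at least one edge (e.g. 3–1), it is not an edgeless graph, so tw(G) ≥ 1. Combining the bounds, tw(G) = 1.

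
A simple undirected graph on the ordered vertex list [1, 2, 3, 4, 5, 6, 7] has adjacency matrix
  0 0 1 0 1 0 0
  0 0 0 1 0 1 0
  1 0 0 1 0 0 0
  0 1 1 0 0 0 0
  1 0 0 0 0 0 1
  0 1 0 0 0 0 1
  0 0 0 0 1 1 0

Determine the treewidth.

2

A width-2 tree decomposition is:
Bags: B1 = {2, 3, 4}  B2 = {1, 2, 3}  B3 = {1, 2, 5}  B4 = {2, 5, 7}  B5 = {2, 6, 7}
Tree: B1–B2, B2–B3, B3–B4, B4–B5
Each bag holds 3 vertices, so the decomposition has width 2, which upper-bounds the treewidth. Since 2–4–3–1–5–7–6–2 is a cycle in G, G is not acyclic. Forests are exactly the graphs of treewidth ≤ 1, so tw(G) ≥ 2. Hence tw(G) = 2 exactly.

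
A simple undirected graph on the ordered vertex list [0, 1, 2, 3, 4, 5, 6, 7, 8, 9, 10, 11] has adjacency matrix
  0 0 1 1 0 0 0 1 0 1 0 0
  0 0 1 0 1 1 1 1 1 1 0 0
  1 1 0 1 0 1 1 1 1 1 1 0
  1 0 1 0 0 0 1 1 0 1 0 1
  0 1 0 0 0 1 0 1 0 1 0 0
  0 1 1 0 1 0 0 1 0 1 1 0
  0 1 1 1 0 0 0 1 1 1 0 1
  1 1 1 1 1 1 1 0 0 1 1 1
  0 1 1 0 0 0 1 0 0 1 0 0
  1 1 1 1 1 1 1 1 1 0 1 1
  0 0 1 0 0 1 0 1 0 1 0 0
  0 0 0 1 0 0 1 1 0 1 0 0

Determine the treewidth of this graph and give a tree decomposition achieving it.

Each bag holds 5 vertices, so the decomposition has width 4, which upper-bounds the treewidth. For the lower bound, the 5 vertices {1, 2, 6, 8, 9} are pairwise adjacent, and any tree decomposition puts a clique entirely inside one bag — forcing width ≥ 4. Therefore the treewidth is 4.

Treewidth 4.
One optimal decomposition is:
Bags: B1 = {1, 2, 6, 8, 9}  B2 = {1, 2, 6, 7, 9}  B3 = {2, 3, 6, 7, 9}  B4 = {1, 2, 5, 7, 9}  B5 = {0, 2, 3, 7, 9}  B6 = {2, 5, 7, 9, 10}  B7 = {3, 6, 7, 9, 11}  B8 = {1, 4, 5, 7, 9}
Tree: B1–B2, B2–B3, B2–B4, B3–B5, B4–B6, B3–B7, B4–B8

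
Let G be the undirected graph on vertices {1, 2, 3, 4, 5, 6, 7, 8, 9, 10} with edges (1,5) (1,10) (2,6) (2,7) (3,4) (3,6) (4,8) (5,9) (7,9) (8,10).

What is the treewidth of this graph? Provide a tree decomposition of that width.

Treewidth 2.
Bags: B1 = {1, 8, 10}  B2 = {1, 4, 8}  B3 = {1, 3, 4}  B4 = {1, 3, 6}  B5 = {1, 2, 6}  B6 = {1, 2, 7}  B7 = {1, 7, 9}  B8 = {1, 5, 9}
Tree: B1–B2, B2–B3, B3–B4, B4–B5, B5–B6, B6–B7, B7–B8

Every bag has size at most 3, so the width is 3 − 1 = 2 and tw(G) ≤ 2. The edges 1–10–8–4–3–6–2–7–9–5–1 form a cycle, so G is not a tree and its treewidth is at least 2. Therefore the treewidth is 2.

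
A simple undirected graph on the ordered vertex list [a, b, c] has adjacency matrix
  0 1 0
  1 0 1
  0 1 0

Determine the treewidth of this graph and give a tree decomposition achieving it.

Treewidth 1.
Bags: B1 = {a, b}  B2 = {b, c}
Tree: B1–B2

The largest bag has 2 vertices, giving width 1; this decomposition certifies tw(G) ≤ 1. G has an edge, so its treewidth is at least 1. Hence tw(G) = 1 exactly.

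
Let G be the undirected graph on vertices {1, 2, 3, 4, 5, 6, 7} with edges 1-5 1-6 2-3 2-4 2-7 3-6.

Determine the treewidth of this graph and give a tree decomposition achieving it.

Every bag has size at most 2, so the width is 2 − 1 = 1 and tw(G) ≤ 1. G has an edge, so its treewidth is at least 1. Combining the bounds, tw(G) = 1.

Treewidth 1.
Bags: B1 = {3, 6}  B2 = {2, 3}  B3 = {1, 6}  B4 = {2, 4}  B5 = {1, 5}  B6 = {2, 7}
Tree: B1–B2, B1–B3, B2–B4, B3–B5, B2–B6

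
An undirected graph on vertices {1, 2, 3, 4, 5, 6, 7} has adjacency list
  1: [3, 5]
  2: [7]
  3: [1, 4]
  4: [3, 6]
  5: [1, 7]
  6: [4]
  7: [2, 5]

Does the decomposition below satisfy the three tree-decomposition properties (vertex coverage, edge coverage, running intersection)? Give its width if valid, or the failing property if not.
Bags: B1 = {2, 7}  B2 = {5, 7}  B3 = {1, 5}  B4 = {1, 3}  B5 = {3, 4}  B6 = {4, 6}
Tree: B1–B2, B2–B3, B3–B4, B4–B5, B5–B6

Vertex coverage: the bags together contain {1, 2, 3, 4, 5, 6, 7}, the full vertex set. Edge coverage: each edge of G has both endpoints in at least one bag. Running intersection: for every vertex, the bags containing it form a connected subtree. All three properties hold, so this is a valid tree decomposition of width max|bag| − 1 = 1, and hence tw(G) ≤ 1.

Yes; width 1.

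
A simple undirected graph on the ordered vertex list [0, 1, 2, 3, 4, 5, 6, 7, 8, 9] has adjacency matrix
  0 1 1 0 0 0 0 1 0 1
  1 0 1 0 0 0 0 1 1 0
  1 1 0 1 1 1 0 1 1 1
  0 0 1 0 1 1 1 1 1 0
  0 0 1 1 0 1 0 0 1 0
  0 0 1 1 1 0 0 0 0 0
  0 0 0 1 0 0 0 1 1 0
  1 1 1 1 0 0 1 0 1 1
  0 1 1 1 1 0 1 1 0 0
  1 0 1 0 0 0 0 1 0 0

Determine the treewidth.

A width-3 tree decomposition is:
Bags: B1 = {1, 2, 7, 8}  B2 = {2, 3, 7, 8}  B3 = {2, 3, 4, 8}  B4 = {2, 3, 4, 5}  B5 = {0, 1, 2, 7}  B6 = {0, 2, 7, 9}  B7 = {3, 6, 7, 8}
Tree: B1–B2, B2–B3, B3–B4, B1–B5, B5–B6, B2–B7
Each bag holds 4 vertices, so the decomposition has width 3, which upper-bounds the treewidth. For the lower bound, the 4 vertices {2, 3, 4, 8} are pairwise adjacent, and any tree decomposition puts a clique entirely inside one bag — forcing width ≥ 3. Hence tw(G) = 3 exactly.

3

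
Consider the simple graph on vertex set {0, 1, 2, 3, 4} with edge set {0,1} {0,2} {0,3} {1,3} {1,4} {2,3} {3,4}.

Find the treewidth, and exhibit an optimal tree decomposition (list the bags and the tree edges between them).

The largest bag has 3 vertices, giving width 2; this decomposition certifies tw(G) ≤ 2. Conversely, {0, 1, 3} is a clique of size 3, and the vertices of any clique must share a bag in every tree decomposition; so some bag has ≥ 3 vertices and tw(G) ≥ 2. Therefore the treewidth is 2.

Treewidth 2.
One optimal decomposition is:
Bags: B1 = {0, 1, 3}  B2 = {1, 3, 4}  B3 = {0, 2, 3}
Tree: B1–B2, B1–B3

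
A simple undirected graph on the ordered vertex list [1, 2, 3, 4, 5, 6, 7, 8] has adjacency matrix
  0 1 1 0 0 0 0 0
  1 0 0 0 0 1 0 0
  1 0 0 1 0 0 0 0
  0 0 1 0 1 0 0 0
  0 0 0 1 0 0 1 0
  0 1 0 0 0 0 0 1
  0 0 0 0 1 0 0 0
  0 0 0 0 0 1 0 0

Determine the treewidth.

A width-1 tree decomposition is:
Bags: B1 = {5, 7}  B2 = {4, 5}  B3 = {3, 4}  B4 = {1, 3}  B5 = {1, 2}  B6 = {2, 6}  B7 = {6, 8}
Tree: B1–B2, B2–B3, B3–B4, B4–B5, B5–B6, B6–B7
Each bag holds 2 vertices, so the decomposition has width 1, which upper-bounds the treewidth. Since G has at least one edge (e.g. 7–5), it is not an edgeless graph, so tw(G) ≥ 1. The upper and lower bounds meet at 1, so that is the treewidth.

1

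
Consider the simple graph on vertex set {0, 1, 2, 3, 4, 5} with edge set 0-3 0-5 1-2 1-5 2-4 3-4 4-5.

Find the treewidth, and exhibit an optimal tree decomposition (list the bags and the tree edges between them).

Each bag holds 3 vertices, so the decomposition has width 2, which upper-bounds the treewidth. For the lower bound, G contains the cycle 3–0–5–4–3, so G is not a forest; only forests have treewidth ≤ 1, hence tw(G) ≥ 2. The upper and lower bounds meet at 2, so that is the treewidth.

Treewidth 2.
One such decomposition:
Bags: B1 = {0, 3, 4}  B2 = {0, 4, 5}  B3 = {2, 4, 5}  B4 = {1, 2, 5}
Tree: B1–B2, B2–B3, B3–B4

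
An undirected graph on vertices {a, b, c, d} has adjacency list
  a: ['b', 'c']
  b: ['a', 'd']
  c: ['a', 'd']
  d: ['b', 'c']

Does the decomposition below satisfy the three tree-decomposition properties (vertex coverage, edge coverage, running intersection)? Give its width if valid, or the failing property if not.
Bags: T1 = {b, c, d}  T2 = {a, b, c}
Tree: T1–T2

Checking the three conditions: (i) the bags cover all of {a, b, c, d}; (ii) for each edge, some bag contains both endpoints; (iii) the bags containing any fixed vertex form a subtree. All hold, so the decomposition is valid with width 3 − 1 = 2.

Yes; width 2.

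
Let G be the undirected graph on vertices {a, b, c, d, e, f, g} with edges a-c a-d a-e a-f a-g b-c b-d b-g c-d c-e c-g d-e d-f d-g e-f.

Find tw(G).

3

A width-3 tree decomposition is:
Bags: B1 = {a, c, d, e}  B2 = {a, d, e, f}  B3 = {a, c, d, g}  B4 = {b, c, d, g}
Tree: B1–B2, B1–B3, B3–B4
Each bag holds 4 vertices, so the decomposition has width 3, which upper-bounds the treewidth. Conversely, {a, c, d, g} is a clique of size 4, and the vertices of any clique must share a bag in every tree decomposition; so some bag has ≥ 4 vertices and tw(G) ≥ 3. Hence tw(G) = 3 exactly.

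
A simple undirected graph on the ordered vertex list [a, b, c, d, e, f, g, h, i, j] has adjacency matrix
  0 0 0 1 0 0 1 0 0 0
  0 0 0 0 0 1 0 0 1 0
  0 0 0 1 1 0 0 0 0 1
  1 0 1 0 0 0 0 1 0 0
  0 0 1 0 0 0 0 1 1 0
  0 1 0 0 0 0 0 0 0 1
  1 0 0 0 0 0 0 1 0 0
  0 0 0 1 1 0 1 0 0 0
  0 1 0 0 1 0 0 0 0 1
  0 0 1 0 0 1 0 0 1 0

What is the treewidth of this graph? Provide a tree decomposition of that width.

Each bag holds 3 vertices, so the decomposition has width 2, which upper-bounds the treewidth. For the lower bound, G contains the cycle b–f–j–i–b, so G is not a forest; only forests have treewidth ≤ 1, hence tw(G) ≥ 2. Combining the bounds, tw(G) = 2.

Treewidth 2.
Bags: B1 = {b, f, i}  B2 = {f, i, j}  B3 = {e, i, j}  B4 = {c, e, j}  B5 = {c, e, h}  B6 = {c, d, h}  B7 = {d, g, h}  B8 = {a, d, g}
Tree: B1–B2, B2–B3, B3–B4, B4–B5, B5–B6, B6–B7, B7–B8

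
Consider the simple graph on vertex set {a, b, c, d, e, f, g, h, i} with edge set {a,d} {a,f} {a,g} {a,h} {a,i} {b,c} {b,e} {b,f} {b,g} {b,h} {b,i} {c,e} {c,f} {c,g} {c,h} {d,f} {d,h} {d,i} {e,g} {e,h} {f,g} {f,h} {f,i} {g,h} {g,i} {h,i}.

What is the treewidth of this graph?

A width-4 tree decomposition is:
Bags: B1 = {b, f, g, h, i}  B2 = {b, c, f, g, h}  B3 = {a, f, g, h, i}  B4 = {b, c, e, g, h}  B5 = {a, d, f, h, i}
Tree: B1–B2, B1–B3, B2–B4, B3–B5
Each bag holds 5 vertices, so the decomposition has width 4, which upper-bounds the treewidth. Conversely, {b, c, e, g, h} is a clique of size 5, and the vertices of any clique must share a bag in every tree decomposition; so some bag has ≥ 5 vertices and tw(G) ≥ 4. Hence tw(G) = 4 exactly.

4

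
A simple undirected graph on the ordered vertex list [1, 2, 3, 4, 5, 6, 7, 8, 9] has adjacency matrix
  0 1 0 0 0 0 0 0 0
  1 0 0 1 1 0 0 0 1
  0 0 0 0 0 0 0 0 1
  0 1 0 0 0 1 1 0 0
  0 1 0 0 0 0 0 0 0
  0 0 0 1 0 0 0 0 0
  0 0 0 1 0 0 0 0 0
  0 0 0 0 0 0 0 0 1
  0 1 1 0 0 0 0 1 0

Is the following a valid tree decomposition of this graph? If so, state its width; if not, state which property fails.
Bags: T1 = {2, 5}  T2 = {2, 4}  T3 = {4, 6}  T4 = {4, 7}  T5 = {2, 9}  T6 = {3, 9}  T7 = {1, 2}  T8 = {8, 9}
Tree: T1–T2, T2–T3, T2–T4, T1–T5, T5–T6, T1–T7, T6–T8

Every vertex of G appears in some bag (union = {1, 2, 3, 4, 5, 6, 7, 8, 9}); every edge is covered by a bag; and for each vertex v the set of bags containing v is connected in the bag tree. The decomposition is therefore valid. The largest bag has 2 vertices, so the width is 1.

Yes; width 1.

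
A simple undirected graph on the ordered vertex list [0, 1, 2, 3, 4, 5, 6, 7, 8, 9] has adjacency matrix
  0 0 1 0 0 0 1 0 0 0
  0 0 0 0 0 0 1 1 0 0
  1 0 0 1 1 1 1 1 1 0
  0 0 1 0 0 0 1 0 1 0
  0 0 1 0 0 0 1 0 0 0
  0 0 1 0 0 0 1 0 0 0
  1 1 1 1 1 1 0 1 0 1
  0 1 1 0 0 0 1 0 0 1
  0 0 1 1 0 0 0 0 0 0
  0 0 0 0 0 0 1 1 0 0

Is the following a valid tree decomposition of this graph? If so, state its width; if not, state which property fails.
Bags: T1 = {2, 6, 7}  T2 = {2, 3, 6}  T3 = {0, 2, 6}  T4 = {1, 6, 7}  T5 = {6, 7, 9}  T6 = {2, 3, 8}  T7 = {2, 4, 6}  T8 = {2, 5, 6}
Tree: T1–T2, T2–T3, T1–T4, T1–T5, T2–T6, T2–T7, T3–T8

Yes; width 2.

Every vertex of G appears in some bag (union = {0, 1, 2, 3, 4, 5, 6, 7, 8, 9}); every edge is covered by a bag; and for each vertex v the set of bags containing v is connected in the bag tree. The decomposition is therefore valid. The largest bag has 3 vertices, so the width is 2.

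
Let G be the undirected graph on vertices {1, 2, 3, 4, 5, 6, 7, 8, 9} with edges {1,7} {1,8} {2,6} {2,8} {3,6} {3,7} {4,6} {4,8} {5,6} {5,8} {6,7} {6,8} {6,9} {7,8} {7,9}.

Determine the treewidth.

A width-2 tree decomposition is:
Bags: B1 = {6, 7, 8}  B2 = {1, 7, 8}  B3 = {4, 6, 8}  B4 = {6, 7, 9}  B5 = {2, 6, 8}  B6 = {3, 6, 7}  B7 = {5, 6, 8}
Tree: B1–B2, B1–B3, B1–B4, B3–B5, B1–B6, B3–B7
Each bag holds 3 vertices, so the decomposition has width 2, which upper-bounds the treewidth. For the lower bound, the 3 vertices {1, 7, 8} are pairwise adjacent, and any tree decomposition puts a clique entirely inside one bag — forcing width ≥ 2. Therefore the treewidth is 2.

2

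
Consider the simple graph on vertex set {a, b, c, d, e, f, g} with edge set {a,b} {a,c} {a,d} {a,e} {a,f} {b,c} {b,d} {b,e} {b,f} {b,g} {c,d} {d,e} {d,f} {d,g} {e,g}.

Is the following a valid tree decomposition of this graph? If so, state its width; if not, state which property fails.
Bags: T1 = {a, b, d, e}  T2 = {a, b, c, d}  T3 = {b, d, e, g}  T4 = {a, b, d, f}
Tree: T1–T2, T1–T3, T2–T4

Every vertex of G appears in some bag (union = {a, b, c, d, e, f, g}); every edge is covered by a bag; and for each vertex v the set of bags containing v is connected in the bag tree. The decomposition is therefore valid. The largest bag has 4 vertices, so the width is 3.

Yes; width 3.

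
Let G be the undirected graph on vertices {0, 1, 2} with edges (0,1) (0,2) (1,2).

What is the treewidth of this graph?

2

A width-2 tree decomposition is:
Bags: B1 = {0, 1, 2}
Tree: (single bag)
With just one bag of size 3, the width is 3 − 1 = 2, so tw(G) ≤ 2. For the lower bound, the 3 vertices {0, 1, 2} are pairwise adjacent, and any tree decomposition puts a clique entirely inside one bag — forcing width ≥ 2. Therefore the treewidth is 2.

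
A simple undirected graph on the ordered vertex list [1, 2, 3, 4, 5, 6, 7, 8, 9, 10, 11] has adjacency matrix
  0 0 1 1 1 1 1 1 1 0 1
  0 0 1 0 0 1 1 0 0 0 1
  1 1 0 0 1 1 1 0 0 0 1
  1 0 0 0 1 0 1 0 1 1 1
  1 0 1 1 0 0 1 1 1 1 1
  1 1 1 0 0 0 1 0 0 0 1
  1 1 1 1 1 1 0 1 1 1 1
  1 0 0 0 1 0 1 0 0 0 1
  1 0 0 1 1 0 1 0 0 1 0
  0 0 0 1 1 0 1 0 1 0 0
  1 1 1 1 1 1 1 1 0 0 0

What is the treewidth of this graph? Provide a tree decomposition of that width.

Each bag holds 5 vertices, so the decomposition has width 4, which upper-bounds the treewidth. Conversely, {1, 4, 5, 7, 9} is a clique of size 5, and the vertices of any clique must share a bag in every tree decomposition; so some bag has ≥ 5 vertices and tw(G) ≥ 4. The upper and lower bounds meet at 4, so that is the treewidth.

Treewidth 4.
One such decomposition:
Bags: B1 = {1, 4, 5, 7, 11}  B2 = {1, 4, 5, 7, 9}  B3 = {1, 3, 5, 7, 11}  B4 = {1, 3, 6, 7, 11}  B5 = {4, 5, 7, 9, 10}  B6 = {1, 5, 7, 8, 11}  B7 = {2, 3, 6, 7, 11}
Tree: B1–B2, B1–B3, B3–B4, B2–B5, B1–B6, B4–B7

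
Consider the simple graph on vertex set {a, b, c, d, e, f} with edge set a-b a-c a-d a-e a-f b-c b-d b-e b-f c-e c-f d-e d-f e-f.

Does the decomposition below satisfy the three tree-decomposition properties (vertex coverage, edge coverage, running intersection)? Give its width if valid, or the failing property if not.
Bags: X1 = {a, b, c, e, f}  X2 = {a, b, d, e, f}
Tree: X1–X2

Every vertex of G appears in some bag (union = {a, b, c, d, e, f}); every edge is covered by a bag; and for each vertex v the set of bags containing v is connected in the bag tree. The decomposition is therefore valid. The largest bag has 5 vertices, so the width is 4.

Yes; width 4.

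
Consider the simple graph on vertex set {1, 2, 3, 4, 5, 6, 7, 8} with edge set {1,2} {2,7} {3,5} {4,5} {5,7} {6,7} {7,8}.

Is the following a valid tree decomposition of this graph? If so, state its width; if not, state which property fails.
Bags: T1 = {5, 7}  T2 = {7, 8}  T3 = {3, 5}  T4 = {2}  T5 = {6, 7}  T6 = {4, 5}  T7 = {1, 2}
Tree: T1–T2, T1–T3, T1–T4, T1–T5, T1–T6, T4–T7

No — edge (7,2) lies in no bag.

A tree decomposition must satisfy three properties: every vertex lies in some bag; for every edge, both endpoints lie together in some bag; and for every vertex, the bags containing it form a connected subtree. Here edge (7,2) lies in no bag, so the decomposition is invalid.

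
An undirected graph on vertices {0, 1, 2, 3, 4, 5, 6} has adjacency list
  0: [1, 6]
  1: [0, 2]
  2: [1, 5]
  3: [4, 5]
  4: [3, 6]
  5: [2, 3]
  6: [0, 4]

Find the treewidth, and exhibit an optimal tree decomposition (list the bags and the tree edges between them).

Each bag holds 3 vertices, so the decomposition has width 2, which upper-bounds the treewidth. The edges 6–0–1–2–5–3–4–6 form a cycle, so G is not a tree and its treewidth is at least 2. The upper and lower bounds meet at 2, so that is the treewidth.

Treewidth 2.
One optimal decomposition is:
Bags: B1 = {0, 1, 6}  B2 = {1, 2, 6}  B3 = {2, 5, 6}  B4 = {3, 5, 6}  B5 = {3, 4, 6}
Tree: B1–B2, B2–B3, B3–B4, B4–B5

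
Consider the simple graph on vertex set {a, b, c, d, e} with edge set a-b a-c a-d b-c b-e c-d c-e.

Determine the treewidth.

2

A width-2 tree decomposition is:
Bags: B1 = {a, b, c}  B2 = {b, c, e}  B3 = {a, c, d}
Tree: B1–B2, B1–B3
The largest bag has 3 vertices, giving width 2; this decomposition certifies tw(G) ≤ 2. Conversely, {b, c, e} is a clique of size 3, and the vertices of any clique must share a bag in every tree decomposition; so some bag has ≥ 3 vertices and tw(G) ≥ 2. Combining the bounds, tw(G) = 2.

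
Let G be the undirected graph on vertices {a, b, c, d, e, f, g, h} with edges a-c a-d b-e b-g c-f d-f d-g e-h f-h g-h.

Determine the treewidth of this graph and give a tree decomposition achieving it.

Every bag has size at most 3, so the width is 3 − 1 = 2 and tw(G) ≤ 2. For the lower bound, G contains the cycle e–b–g–h–e, so G is not a forest; only forests have treewidth ≤ 1, hence tw(G) ≥ 2. Therefore the treewidth is 2.

Treewidth 2.
Bags: B1 = {b, e, h}  B2 = {b, g, h}  B3 = {f, g, h}  B4 = {d, f, g}  B5 = {c, d, f}  B6 = {a, c, d}
Tree: B1–B2, B2–B3, B3–B4, B4–B5, B5–B6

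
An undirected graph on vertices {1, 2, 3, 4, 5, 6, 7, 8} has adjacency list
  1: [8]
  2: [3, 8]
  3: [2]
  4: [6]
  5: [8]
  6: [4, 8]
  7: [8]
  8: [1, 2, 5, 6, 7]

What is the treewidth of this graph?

1

A width-1 tree decomposition is:
Bags: B1 = {6, 8}  B2 = {1, 8}  B3 = {4, 6}  B4 = {2, 8}  B5 = {5, 8}  B6 = {7, 8}  B7 = {2, 3}
Tree: B1–B2, B1–B3, B2–B4, B4–B5, B2–B6, B4–B7
Each bag holds 2 vertices, so the decomposition has width 1, which upper-bounds the treewidth. Any graph with an edge has treewidth ≥ 1, and G has the edge 8–6. The upper and lower bounds meet at 1, so that is the treewidth.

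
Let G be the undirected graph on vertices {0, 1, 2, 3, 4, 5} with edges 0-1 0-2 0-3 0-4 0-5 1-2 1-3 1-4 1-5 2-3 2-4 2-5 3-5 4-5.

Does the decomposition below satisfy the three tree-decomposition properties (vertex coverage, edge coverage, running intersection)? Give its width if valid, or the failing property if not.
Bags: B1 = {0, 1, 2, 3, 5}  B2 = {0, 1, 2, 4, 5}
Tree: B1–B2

Yes; width 4.

Vertex coverage: the bags together contain {0, 1, 2, 3, 4, 5}, the full vertex set. Edge coverage: each edge of G has both endpoints in at least one bag. Running intersection: for every vertex, the bags containing it form a connected subtree. All three properties hold, so this is a valid tree decomposition of width max|bag| − 1 = 4, and hence tw(G) ≤ 4.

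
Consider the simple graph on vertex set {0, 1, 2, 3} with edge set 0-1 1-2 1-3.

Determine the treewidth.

1

A width-1 tree decomposition is:
Bags: B1 = {1, 2}  B2 = {1, 3}  B3 = {0, 1}
Tree: B1–B2, B2–B3
Every bag has size at most 2, so the width is 2 − 1 = 1 and tw(G) ≤ 1. G has an edge, so its treewidth is at least 1. The upper and lower bounds meet at 1, so that is the treewidth.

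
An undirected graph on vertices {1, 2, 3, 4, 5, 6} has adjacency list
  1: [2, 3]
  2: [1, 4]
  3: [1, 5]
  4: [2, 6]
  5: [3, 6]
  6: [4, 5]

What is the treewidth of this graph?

2

A width-2 tree decomposition is:
Bags: B1 = {1, 3, 5}  B2 = {1, 2, 5}  B3 = {2, 4, 5}  B4 = {4, 5, 6}
Tree: B1–B2, B2–B3, B3–B4
Every bag has size at most 3, so the width is 3 − 1 = 2 and tw(G) ≤ 2. The edges 5–3–1–2–4–6–5 form a cycle, so G is not a tree and its treewidth is at least 2. Hence tw(G) = 2 exactly.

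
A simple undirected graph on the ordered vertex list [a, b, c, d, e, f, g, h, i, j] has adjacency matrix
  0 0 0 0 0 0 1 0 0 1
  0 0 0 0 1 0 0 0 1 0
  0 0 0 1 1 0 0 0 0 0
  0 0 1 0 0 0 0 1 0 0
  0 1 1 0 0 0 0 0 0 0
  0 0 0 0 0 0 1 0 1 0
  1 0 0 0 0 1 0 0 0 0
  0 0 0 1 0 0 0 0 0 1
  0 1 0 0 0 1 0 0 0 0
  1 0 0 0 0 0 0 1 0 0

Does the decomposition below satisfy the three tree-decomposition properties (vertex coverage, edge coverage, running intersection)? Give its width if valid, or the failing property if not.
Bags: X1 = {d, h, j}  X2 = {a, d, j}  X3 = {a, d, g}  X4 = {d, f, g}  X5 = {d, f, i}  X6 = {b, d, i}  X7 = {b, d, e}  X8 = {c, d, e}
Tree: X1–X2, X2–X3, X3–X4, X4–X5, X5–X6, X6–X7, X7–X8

Vertex coverage: the bags together contain {a, b, c, d, e, f, g, h, i, j}, the full vertex set. Edge coverage: each edge of G has both endpoints in at least one bag. Running intersection: for every vertex, the bags containing it form a connected subtree. All three properties hold, so this is a valid tree decomposition of width max|bag| − 1 = 2, and hence tw(G) ≤ 2.

Yes; width 2.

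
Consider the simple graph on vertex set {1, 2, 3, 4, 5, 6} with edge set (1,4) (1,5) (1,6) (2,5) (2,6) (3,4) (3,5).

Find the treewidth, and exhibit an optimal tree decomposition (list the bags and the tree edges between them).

Treewidth 2.
One optimal decomposition is:
Bags: B1 = {1, 2, 6}  B2 = {1, 2, 5}  B3 = {1, 4, 5}  B4 = {3, 4, 5}
Tree: B1–B2, B2–B3, B3–B4

Each bag holds 3 vertices, so the decomposition has width 2, which upper-bounds the treewidth. The edges 6–2–5–1–6 form a cycle, so G is not a tree and its treewidth is at least 2. Therefore the treewidth is 2.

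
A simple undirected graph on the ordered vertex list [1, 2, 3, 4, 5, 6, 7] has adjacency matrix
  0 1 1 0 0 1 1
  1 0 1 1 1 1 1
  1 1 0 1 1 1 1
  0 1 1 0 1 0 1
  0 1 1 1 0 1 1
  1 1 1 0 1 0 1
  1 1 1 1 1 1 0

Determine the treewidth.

A width-4 tree decomposition is:
Bags: B1 = {2, 3, 5, 6, 7}  B2 = {2, 3, 4, 5, 7}  B3 = {1, 2, 3, 6, 7}
Tree: B1–B2, B1–B3
The largest bag has 5 vertices, giving width 4; this decomposition certifies tw(G) ≤ 4. On the other hand G contains the 5-clique {1, 2, 3, 6, 7}. A clique must lie in a single bag of any decomposition, so no decomposition can have width below 4. Combining the bounds, tw(G) = 4.

4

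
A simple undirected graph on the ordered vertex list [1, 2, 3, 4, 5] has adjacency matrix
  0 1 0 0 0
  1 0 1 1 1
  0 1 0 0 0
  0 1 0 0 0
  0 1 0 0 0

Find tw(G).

1

A width-1 tree decomposition is:
Bags: B1 = {2, 5}  B2 = {2, 4}  B3 = {2, 3}  B4 = {1, 2}
Tree: B1–B2, B2–B3, B1–B4
The largest bag has 2 vertices, giving width 1; this decomposition certifies tw(G) ≤ 1. Since G has at least one edge (e.g. 5–2), it is not an edgeless graph, so tw(G) ≥ 1. Therefore the treewidth is 1.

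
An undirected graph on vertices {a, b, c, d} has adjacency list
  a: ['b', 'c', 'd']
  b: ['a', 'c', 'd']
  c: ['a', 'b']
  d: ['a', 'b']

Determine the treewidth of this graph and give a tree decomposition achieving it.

Treewidth 2.
Bags: B1 = {a, b, d}  B2 = {a, b, c}
Tree: B1–B2

The largest bag has 3 vertices, giving width 2; this decomposition certifies tw(G) ≤ 2. On the other hand G contains the 3-clique {a, b, d}. A clique must lie in a single bag of any decomposition, so no decomposition can have width below 2. Hence tw(G) = 2 exactly.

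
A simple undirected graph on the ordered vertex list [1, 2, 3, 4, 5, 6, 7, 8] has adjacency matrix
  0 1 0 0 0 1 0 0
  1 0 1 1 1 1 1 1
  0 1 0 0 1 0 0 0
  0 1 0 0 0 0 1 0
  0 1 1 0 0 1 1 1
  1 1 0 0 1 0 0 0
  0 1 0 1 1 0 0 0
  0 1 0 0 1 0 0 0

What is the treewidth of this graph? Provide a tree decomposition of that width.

The largest bag has 3 vertices, giving width 2; this decomposition certifies tw(G) ≤ 2. Conversely, {1, 2, 6} is a clique of size 3, and the vertices of any clique must share a bag in every tree decomposition; so some bag has ≥ 3 vertices and tw(G) ≥ 2. Combining the bounds, tw(G) = 2.

Treewidth 2.
Bags: B1 = {2, 5, 6}  B2 = {2, 3, 5}  B3 = {1, 2, 6}  B4 = {2, 5, 8}  B5 = {2, 5, 7}  B6 = {2, 4, 7}
Tree: B1–B2, B1–B3, B2–B4, B1–B5, B5–B6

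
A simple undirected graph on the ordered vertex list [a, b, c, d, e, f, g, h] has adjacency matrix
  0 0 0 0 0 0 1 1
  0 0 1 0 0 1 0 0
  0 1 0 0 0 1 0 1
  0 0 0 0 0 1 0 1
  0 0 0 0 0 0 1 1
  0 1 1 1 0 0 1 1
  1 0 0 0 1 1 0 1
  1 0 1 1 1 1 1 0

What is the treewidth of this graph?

2

A width-2 tree decomposition is:
Bags: B1 = {c, f, h}  B2 = {f, g, h}  B3 = {a, g, h}  B4 = {d, f, h}  B5 = {b, c, f}  B6 = {e, g, h}
Tree: B1–B2, B2–B3, B1–B4, B1–B5, B2–B6
Each bag holds 3 vertices, so the decomposition has width 2, which upper-bounds the treewidth. Conversely, {a, g, h} is a clique of size 3, and the vertices of any clique must share a bag in every tree decomposition; so some bag has ≥ 3 vertices and tw(G) ≥ 2. Combining the bounds, tw(G) = 2.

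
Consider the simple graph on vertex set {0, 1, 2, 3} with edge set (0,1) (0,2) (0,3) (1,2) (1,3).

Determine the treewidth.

2

A width-2 tree decomposition is:
Bags: B1 = {0, 1, 2}  B2 = {0, 1, 3}
Tree: B1–B2
Each bag holds 3 vertices, so the decomposition has width 2, which upper-bounds the treewidth. Conversely, {0, 1, 2} is a clique of size 3, and the vertices of any clique must share a bag in every tree decomposition; so some bag has ≥ 3 vertices and tw(G) ≥ 2. The upper and lower bounds meet at 2, so that is the treewidth.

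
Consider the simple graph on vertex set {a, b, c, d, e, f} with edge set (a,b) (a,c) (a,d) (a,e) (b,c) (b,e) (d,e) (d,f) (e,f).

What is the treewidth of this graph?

A width-2 tree decomposition is:
Bags: B1 = {a, b, e}  B2 = {a, d, e}  B3 = {d, e, f}  B4 = {a, b, c}
Tree: B1–B2, B2–B3, B1–B4
The largest bag has 3 vertices, giving width 2; this decomposition certifies tw(G) ≤ 2. On the other hand G contains the 3-clique {a, d, e}. A clique must lie in a single bag of any decomposition, so no decomposition can have width below 2. Therefore the treewidth is 2.

2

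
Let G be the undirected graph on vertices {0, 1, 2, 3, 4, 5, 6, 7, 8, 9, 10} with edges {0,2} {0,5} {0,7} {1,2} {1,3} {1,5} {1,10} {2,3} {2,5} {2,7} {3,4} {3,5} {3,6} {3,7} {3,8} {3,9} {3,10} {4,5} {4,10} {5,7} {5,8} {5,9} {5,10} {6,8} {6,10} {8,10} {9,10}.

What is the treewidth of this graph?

3

A width-3 tree decomposition is:
Bags: B1 = {1, 3, 5, 10}  B2 = {3, 5, 8, 10}  B3 = {1, 2, 3, 5}  B4 = {3, 5, 9, 10}  B5 = {2, 3, 5, 7}  B6 = {3, 6, 8, 10}  B7 = {3, 4, 5, 10}  B8 = {0, 2, 5, 7}
Tree: B1–B2, B1–B3, B1–B4, B3–B5, B2–B6, B2–B7, B5–B8
Each bag holds 4 vertices, so the decomposition has width 3, which upper-bounds the treewidth. Conversely, {0, 2, 5, 7} is a clique of size 4, and the vertices of any clique must share a bag in every tree decomposition; so some bag has ≥ 4 vertices and tw(G) ≥ 3. The upper and lower bounds meet at 3, so that is the treewidth.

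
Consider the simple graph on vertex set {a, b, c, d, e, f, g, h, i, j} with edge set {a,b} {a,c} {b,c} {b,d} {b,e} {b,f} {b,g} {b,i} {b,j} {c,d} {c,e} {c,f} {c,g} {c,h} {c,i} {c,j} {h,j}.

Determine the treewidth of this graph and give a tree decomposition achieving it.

Treewidth 2.
One optimal decomposition is:
Bags: B1 = {c, h, j}  B2 = {b, c, j}  B3 = {b, c, g}  B4 = {b, c, e}  B5 = {b, c, i}  B6 = {b, c, f}  B7 = {a, b, c}  B8 = {b, c, d}
Tree: B1–B2, B2–B3, B3–B4, B4–B5, B4–B6, B4–B7, B7–B8

Every bag has size at most 3, so the width is 3 − 1 = 2 and tw(G) ≤ 2. Conversely, {c, h, j} is a clique of size 3, and the vertices of any clique must share a bag in every tree decomposition; so some bag has ≥ 3 vertices and tw(G) ≥ 2. The upper and lower bounds meet at 2, so that is the treewidth.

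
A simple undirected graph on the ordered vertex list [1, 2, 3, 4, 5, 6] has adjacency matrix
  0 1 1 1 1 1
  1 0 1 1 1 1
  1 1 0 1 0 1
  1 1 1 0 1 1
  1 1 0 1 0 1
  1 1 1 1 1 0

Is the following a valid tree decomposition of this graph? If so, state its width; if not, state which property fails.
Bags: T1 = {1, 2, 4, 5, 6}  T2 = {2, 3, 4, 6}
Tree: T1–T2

No — edge (1,3) lies in no bag.

A tree decomposition must satisfy three properties: every vertex lies in some bag; for every edge, both endpoints lie together in some bag; and for every vertex, the bags containing it form a connected subtree. Here edge (1,3) lies in no bag, so the decomposition is invalid.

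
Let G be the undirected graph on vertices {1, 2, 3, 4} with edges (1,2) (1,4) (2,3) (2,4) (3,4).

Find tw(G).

A width-2 tree decomposition is:
Bags: B1 = {1, 2, 4}  B2 = {2, 3, 4}
Tree: B1–B2
Each bag holds 3 vertices, so the decomposition has width 2, which upper-bounds the treewidth. On the other hand G contains the 3-clique {1, 2, 4}. A clique must lie in a single bag of any decomposition, so no decomposition can have width below 2. Combining the bounds, tw(G) = 2.

2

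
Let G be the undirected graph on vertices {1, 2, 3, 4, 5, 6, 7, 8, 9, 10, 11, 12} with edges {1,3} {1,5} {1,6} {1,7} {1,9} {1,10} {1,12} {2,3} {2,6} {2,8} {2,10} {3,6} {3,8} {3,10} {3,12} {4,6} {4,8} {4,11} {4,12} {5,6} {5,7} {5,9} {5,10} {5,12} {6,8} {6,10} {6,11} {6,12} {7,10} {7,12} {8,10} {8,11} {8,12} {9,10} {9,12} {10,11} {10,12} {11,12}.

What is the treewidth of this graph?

A width-4 tree decomposition is:
Bags: B1 = {1, 3, 6, 10, 12}  B2 = {1, 5, 6, 10, 12}  B3 = {1, 5, 7, 10, 12}  B4 = {3, 6, 8, 10, 12}  B5 = {6, 8, 10, 11, 12}  B6 = {1, 5, 9, 10, 12}  B7 = {4, 6, 8, 11, 12}  B8 = {2, 3, 6, 8, 10}
Tree: B1–B2, B2–B3, B1–B4, B4–B5, B2–B6, B5–B7, B4–B8
Every bag has size at most 5, so the width is 5 − 1 = 4 and tw(G) ≤ 4. Conversely, {2, 3, 6, 8, 10} is a clique of size 5, and the vertices of any clique must share a bag in every tree decomposition; so some bag has ≥ 5 vertices and tw(G) ≥ 4. Hence tw(G) = 4 exactly.

4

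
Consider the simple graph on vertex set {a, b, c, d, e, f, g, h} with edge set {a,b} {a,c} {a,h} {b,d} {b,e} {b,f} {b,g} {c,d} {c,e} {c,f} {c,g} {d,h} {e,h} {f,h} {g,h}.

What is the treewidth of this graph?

3

A width-3 tree decomposition is:
Bags: B1 = {a, b, c, h}  B2 = {b, c, d, h}  B3 = {b, c, f, h}  B4 = {b, c, g, h}  B5 = {b, c, e, h}
Tree: B1–B2, B2–B3, B3–B4, B4–B5
Each bag holds 4 vertices, so the decomposition has width 3, which upper-bounds the treewidth. For the lower bound: the 4 vertex sets {a,b}, {c,d}, {h}, {f} are disjoint, each induces a connected subgraph, and every pair is joined by at least one edge of G. Contracting each set to a single vertex therefore yields K_{4} as a minor, and since treewidth is minor-monotone, tw(G) ≥ tw(K_{4}) = 3. Therefore the treewidth is 3.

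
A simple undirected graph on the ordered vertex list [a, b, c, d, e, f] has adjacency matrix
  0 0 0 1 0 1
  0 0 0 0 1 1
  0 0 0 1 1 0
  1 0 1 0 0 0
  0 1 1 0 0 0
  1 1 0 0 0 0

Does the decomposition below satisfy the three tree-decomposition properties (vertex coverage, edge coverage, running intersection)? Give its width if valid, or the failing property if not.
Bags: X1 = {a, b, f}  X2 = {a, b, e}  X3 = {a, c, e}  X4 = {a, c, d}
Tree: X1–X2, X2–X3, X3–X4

Checking the three conditions: (i) the bags cover all of {a, b, c, d, e, f}; (ii) for each edge, some bag contains both endpoints; (iii) the bags containing any fixed vertex form a subtree. All hold, so the decomposition is valid with width 3 − 1 = 2.

Yes; width 2.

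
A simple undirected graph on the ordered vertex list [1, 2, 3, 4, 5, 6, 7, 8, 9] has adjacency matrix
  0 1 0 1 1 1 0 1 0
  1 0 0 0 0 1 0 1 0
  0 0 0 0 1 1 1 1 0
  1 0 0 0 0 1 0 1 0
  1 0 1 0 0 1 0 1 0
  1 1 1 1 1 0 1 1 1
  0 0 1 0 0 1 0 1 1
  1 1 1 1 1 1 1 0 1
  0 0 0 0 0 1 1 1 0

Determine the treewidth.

3

A width-3 tree decomposition is:
Bags: B1 = {3, 6, 7, 8}  B2 = {6, 7, 8, 9}  B3 = {3, 5, 6, 8}  B4 = {1, 5, 6, 8}  B5 = {1, 2, 6, 8}  B6 = {1, 4, 6, 8}
Tree: B1–B2, B1–B3, B3–B4, B4–B5, B4–B6
Each bag holds 4 vertices, so the decomposition has width 3, which upper-bounds the treewidth. On the other hand G contains the 4-clique {1, 2, 6, 8}. A clique must lie in a single bag of any decomposition, so no decomposition can have width below 3. Therefore the treewidth is 3.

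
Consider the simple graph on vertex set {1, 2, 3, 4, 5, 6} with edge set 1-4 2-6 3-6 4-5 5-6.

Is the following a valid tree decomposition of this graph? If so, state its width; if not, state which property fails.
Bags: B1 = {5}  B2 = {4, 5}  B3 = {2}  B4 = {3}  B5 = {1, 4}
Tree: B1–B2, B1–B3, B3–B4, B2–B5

No — vertex 6 appears in no bag.

A tree decomposition must satisfy three properties: every vertex lies in some bag; for every edge, both endpoints lie together in some bag; and for every vertex, the bags containing it form a connected subtree. Here vertex 6 appears in no bag, so the decomposition is invalid.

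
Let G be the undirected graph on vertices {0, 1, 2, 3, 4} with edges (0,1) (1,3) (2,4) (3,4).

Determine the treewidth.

A width-1 tree decomposition is:
Bags: B1 = {0, 1}  B2 = {1, 3}  B3 = {3, 4}  B4 = {2, 4}
Tree: B1–B2, B2–B3, B3–B4
Every bag has size at most 2, so the width is 2 − 1 = 1 and tw(G) ≤ 1. Any graph with an edge has treewidth ≥ 1, and G has the edge 0–1. Therefore the treewidth is 1.

1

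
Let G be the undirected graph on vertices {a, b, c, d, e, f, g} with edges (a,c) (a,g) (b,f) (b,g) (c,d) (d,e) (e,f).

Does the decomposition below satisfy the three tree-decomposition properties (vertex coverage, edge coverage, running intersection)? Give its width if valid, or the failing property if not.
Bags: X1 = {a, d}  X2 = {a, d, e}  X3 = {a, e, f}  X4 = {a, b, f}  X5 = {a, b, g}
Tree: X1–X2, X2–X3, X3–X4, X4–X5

No — vertex c appears in no bag.

A tree decomposition must satisfy three properties: every vertex lies in some bag; for every edge, both endpoints lie together in some bag; and for every vertex, the bags containing it form a connected subtree. Here vertex c appears in no bag, so the decomposition is invalid.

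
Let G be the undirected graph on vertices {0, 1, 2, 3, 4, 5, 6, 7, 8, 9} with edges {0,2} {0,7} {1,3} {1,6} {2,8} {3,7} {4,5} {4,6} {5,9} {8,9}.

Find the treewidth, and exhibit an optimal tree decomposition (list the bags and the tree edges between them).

Treewidth 2.
Bags: B1 = {4, 5, 6}  B2 = {5, 6, 9}  B3 = {6, 8, 9}  B4 = {2, 6, 8}  B5 = {0, 2, 6}  B6 = {0, 6, 7}  B7 = {3, 6, 7}  B8 = {1, 3, 6}
Tree: B1–B2, B2–B3, B3–B4, B4–B5, B5–B6, B6–B7, B7–B8

Each bag holds 3 vertices, so the decomposition has width 2, which upper-bounds the treewidth. Since 6–4–5–9–8–2–0–7–3–1–6 is a cycle in G, G is not acyclic. Forests are exactly the graphs of treewidth ≤ 1, so tw(G) ≥ 2. Combining the bounds, tw(G) = 2.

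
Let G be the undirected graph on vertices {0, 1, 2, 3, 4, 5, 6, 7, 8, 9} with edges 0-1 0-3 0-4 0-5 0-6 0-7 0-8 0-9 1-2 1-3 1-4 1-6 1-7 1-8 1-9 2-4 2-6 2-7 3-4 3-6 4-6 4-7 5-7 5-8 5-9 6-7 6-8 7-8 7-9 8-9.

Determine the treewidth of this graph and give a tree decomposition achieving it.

Each bag holds 5 vertices, so the decomposition has width 4, which upper-bounds the treewidth. On the other hand G contains the 5-clique {0, 1, 7, 8, 9}. A clique must lie in a single bag of any decomposition, so no decomposition can have width below 4. Hence tw(G) = 4 exactly.

Treewidth 4.
One such decomposition:
Bags: B1 = {0, 1, 6, 7, 8}  B2 = {0, 1, 4, 6, 7}  B3 = {0, 1, 3, 4, 6}  B4 = {0, 1, 7, 8, 9}  B5 = {0, 5, 7, 8, 9}  B6 = {1, 2, 4, 6, 7}
Tree: B1–B2, B2–B3, B1–B4, B4–B5, B2–B6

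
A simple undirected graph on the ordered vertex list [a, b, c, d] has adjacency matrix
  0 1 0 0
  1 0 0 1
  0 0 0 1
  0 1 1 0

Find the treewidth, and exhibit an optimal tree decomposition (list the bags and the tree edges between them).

Treewidth 1.
Bags: B1 = {a, b}  B2 = {b, d}  B3 = {c, d}
Tree: B1–B2, B2–B3

Each bag holds 2 vertices, so the decomposition has width 1, which upper-bounds the treewidth. Since G has at least one edge (e.g. a–b), it is not an edgeless graph, so tw(G) ≥ 1. Combining the bounds, tw(G) = 1.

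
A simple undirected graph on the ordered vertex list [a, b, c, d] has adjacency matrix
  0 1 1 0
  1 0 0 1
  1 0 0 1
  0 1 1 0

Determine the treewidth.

2

A width-2 tree decomposition is:
Bags: B1 = {a, b, d}  B2 = {a, c, d}
Tree: B1–B2
The largest bag has 3 vertices, giving width 2; this decomposition certifies tw(G) ≤ 2. Since d–b–a–c–d is a cycle in G, G is not acyclic. Forests are exactly the graphs of treewidth ≤ 1, so tw(G) ≥ 2. Combining the bounds, tw(G) = 2.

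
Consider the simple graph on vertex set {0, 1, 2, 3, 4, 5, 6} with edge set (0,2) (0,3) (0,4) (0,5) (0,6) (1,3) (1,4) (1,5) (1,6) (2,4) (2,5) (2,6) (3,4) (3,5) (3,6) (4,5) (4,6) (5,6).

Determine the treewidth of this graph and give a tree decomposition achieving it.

The largest bag has 5 vertices, giving width 4; this decomposition certifies tw(G) ≤ 4. On the other hand G contains the 5-clique {0, 2, 4, 5, 6}. A clique must lie in a single bag of any decomposition, so no decomposition can have width below 4. The upper and lower bounds meet at 4, so that is the treewidth.

Treewidth 4.
Bags: B1 = {0, 2, 4, 5, 6}  B2 = {0, 3, 4, 5, 6}  B3 = {1, 3, 4, 5, 6}
Tree: B1–B2, B2–B3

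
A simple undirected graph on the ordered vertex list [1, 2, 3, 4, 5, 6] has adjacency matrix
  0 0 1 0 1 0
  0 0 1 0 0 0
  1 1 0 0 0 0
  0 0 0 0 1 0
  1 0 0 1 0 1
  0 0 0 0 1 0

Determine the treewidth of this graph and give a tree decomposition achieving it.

Treewidth 1.
One such decomposition:
Bags: B1 = {1, 3}  B2 = {2, 3}  B3 = {1, 5}  B4 = {4, 5}  B5 = {5, 6}
Tree: B1–B2, B1–B3, B3–B4, B3–B5

Every bag has size at most 2, so the width is 2 − 1 = 1 and tw(G) ≤ 1. Since G has at least one edge (e.g. 1–3), it is not an edgeless graph, so tw(G) ≥ 1. Hence tw(G) = 1 exactly.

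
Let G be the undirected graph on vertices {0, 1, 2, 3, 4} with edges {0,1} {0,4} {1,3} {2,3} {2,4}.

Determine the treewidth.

2

A width-2 tree decomposition is:
Bags: B1 = {1, 2, 3}  B2 = {1, 2, 4}  B3 = {0, 1, 4}
Tree: B1–B2, B2–B3
Every bag has size at most 3, so the width is 3 − 1 = 2 and tw(G) ≤ 2. For the lower bound, G contains the cycle 1–3–2–4–0–1, so G is not a forest; only forests have treewidth ≤ 1, hence tw(G) ≥ 2. The upper and lower bounds meet at 2, so that is the treewidth.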